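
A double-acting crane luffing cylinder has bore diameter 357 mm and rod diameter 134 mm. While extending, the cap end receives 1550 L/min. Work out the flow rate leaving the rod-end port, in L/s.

Q_out ≈ 22.2 L/s

Cap-side area A_cap = π/4 × (357 mm)² = 1.001e5 mm^2
Rod-side annular area A_ann = π/4 × (357² − 134²) = 86000 mm^2
Piston speed v = Q_in/A_cap; rod-end outflow Q_out = v × A_ann = Q_in × A_ann/A_cap.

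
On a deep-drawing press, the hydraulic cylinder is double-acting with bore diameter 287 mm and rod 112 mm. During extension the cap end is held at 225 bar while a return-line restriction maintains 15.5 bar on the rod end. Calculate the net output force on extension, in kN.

Cap-side area A_cap = π/4 × (287 mm)² = 64690 mm^2
Rod-side annular area A_ann = π/4 × (287² − 112²) = 54840 mm^2
Net thrust = P_cap·A_cap − P_rod·A_ann = 1456 kN − 85.00 kN

F ≈ 1370 kN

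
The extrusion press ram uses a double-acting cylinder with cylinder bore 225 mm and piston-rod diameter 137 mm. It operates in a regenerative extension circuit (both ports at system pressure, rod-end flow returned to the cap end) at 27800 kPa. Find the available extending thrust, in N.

F ≈ 4.10e5 N

With equal pressure on both faces, forces on the annular region cancel; the net push is pressure × rod cross-section.
Rod cross-section A_rod = π/4 × (137 mm)² = 14740 mm^2
F = P × A_rod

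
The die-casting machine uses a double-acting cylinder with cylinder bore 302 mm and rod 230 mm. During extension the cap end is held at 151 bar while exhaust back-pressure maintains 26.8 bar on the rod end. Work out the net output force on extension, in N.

F ≈ 1.00e6 N

Cap-side area A_cap = π/4 × (302 mm)² = 71630 mm^2
Rod-side annular area A_ann = π/4 × (302² − 230²) = 30080 mm^2
Net thrust = P_cap·A_cap − P_rod·A_ann = 1.082e6 N − 80620 N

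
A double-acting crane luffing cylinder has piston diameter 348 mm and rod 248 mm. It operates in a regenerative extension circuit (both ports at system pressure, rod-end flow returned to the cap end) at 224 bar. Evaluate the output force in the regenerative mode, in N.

With equal pressure on both faces, forces on the annular region cancel; the net push is pressure × rod cross-section.
Rod cross-section A_rod = π/4 × (248 mm)² = 48310 mm^2
F = P × A_rod

F ≈ 1.08e6 N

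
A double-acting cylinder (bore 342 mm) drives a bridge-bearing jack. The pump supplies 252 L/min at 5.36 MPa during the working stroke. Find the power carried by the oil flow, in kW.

Hydraulic power = P × Q

W ≈ 22.5 kW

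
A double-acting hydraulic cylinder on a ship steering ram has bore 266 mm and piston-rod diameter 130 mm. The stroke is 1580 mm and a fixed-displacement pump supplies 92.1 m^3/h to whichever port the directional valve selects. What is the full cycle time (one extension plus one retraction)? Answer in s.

Cap-side area A_cap = π/4 × (266 mm)² = 55570 mm^2
Rod-side annular area A_ann = π/4 × (266² − 130²) = 42300 mm^2
t_ext = A_cap·L/Q = 3.432 s
t_ret = A_ann·L/Q = 2.612 s
t_cycle = t_ext + t_ret

t ≈ 6.04 s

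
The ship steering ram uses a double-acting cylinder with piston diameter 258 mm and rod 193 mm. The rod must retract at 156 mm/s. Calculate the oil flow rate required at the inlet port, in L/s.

Rod-side annular area A_ann = π/4 × (258² − 193²) = 23020 mm^2
Q = A × v

Q ≈ 3.59 L/s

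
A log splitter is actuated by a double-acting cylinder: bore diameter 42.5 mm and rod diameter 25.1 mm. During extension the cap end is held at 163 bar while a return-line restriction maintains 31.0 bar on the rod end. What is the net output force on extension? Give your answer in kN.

F ≈ 20.3 kN

Cap-side area A_cap = π/4 × (42.5 mm)² = 1419 mm^2
Rod-side annular area A_ann = π/4 × (42.5² − 25.1²) = 923.8 mm^2
Net thrust = P_cap·A_cap − P_rod·A_ann = 23.12 kN − 2.864 kN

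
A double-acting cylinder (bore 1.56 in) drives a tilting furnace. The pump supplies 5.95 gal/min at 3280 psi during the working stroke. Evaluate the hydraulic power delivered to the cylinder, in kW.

Hydraulic power = P × Q

W ≈ 8.49 kW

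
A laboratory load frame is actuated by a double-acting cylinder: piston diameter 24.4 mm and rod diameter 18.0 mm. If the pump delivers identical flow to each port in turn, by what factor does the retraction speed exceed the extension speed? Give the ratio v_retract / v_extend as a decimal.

Cap-side area A_cap = π/4 × (24.4 mm)² = 467.6 mm^2
Rod-side annular area A_ann = π/4 × (24.4² − 18.0²) = 213.1 mm^2
For equal Q, v ∝ 1/A, so v_ret/v_ext = A_cap/A_ann.

v_ret/v_ext ≈ 2.19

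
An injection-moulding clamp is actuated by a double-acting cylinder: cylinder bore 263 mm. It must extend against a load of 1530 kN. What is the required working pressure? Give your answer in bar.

Cap-side area A_cap = π/4 × (263 mm)² = 54330 mm^2
P = F / A = 1530 kN / A

P ≈ 282 bar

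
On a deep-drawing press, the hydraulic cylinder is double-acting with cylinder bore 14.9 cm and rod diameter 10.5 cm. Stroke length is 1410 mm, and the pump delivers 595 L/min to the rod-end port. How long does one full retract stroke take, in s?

Rod-side annular area A_ann = π/4 × (14.9² − 10.5²) = 87.78 cm^2
Swept volume V = A × L; t = V / Q = A·L / Q

t ≈ 1.25 s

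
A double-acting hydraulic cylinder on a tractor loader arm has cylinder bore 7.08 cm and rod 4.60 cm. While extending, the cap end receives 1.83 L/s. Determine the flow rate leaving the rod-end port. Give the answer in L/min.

Q_out ≈ 63.4 L/min

Cap-side area A_cap = π/4 × (7.08 cm)² = 39.37 cm^2
Rod-side annular area A_ann = π/4 × (7.08² − 4.60²) = 22.75 cm^2
Piston speed v = Q_in/A_cap; rod-end outflow Q_out = v × A_ann = Q_in × A_ann/A_cap.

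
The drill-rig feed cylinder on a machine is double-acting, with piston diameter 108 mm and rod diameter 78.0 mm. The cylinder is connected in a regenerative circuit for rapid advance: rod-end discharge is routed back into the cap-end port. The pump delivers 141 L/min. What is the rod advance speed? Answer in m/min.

In regeneration the rod-end outflow joins the pump flow into the cap end, so the net volume the pump must supply per unit advance equals the rod cross-section area.
Rod cross-section A_rod = π/4 × (78.0 mm)² = 4778 mm^2
v = Q_pump / A_rod

v ≈ 29.5 m/min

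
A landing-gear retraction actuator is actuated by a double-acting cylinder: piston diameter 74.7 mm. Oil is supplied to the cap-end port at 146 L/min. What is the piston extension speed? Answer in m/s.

Cap-side area A_cap = π/4 × (74.7 mm)² = 4383 mm^2
v = Q / A

v ≈ 0.555 m/s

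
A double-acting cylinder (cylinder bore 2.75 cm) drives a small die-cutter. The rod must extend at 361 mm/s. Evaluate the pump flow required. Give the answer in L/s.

Q ≈ 0.214 L/s

Cap-side area A_cap = π/4 × (2.75 cm)² = 5.940 cm^2
Q = A × v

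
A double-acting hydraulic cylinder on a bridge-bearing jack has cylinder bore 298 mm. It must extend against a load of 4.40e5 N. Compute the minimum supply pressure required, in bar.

P ≈ 63.1 bar

Cap-side area A_cap = π/4 × (298 mm)² = 69750 mm^2
P = F / A = 4.40e5 N / A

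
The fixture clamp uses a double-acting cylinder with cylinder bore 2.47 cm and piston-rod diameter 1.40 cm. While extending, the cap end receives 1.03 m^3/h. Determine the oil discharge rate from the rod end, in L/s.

Cap-side area A_cap = π/4 × (2.47 cm)² = 4.792 cm^2
Rod-side annular area A_ann = π/4 × (2.47² − 1.40²) = 3.252 cm^2
Piston speed v = Q_in/A_cap; rod-end outflow Q_out = v × A_ann = Q_in × A_ann/A_cap.

Q_out ≈ 0.194 L/s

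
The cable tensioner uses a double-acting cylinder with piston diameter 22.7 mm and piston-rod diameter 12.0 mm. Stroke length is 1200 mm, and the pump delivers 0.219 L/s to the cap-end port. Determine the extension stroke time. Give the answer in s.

Cap-side area A_cap = π/4 × (22.7 mm)² = 404.7 mm^2
Swept volume V = A × L; t = V / Q = A·L / Q

t ≈ 2.22 s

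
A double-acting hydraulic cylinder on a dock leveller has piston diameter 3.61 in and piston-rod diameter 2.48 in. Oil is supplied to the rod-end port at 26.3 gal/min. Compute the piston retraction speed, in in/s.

v ≈ 18.7 in/s

Rod-side annular area A_ann = π/4 × (3.61² − 2.48²) = 5.405 in^2
Flow into the rod-end port fills the annular volume.
v = Q / A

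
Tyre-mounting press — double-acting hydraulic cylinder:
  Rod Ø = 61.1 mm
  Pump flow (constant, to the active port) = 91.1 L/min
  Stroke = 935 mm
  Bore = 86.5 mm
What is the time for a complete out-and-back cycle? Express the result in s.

t ≈ 5.43 s

Cap-side area A_cap = π/4 × (86.5 mm)² = 5877 mm^2
Rod-side annular area A_ann = π/4 × (86.5² − 61.1²) = 2944 mm^2
t_ext = A_cap·L/Q = 3.619 s
t_ret = A_ann·L/Q = 1.813 s
t_cycle = t_ext + t_ret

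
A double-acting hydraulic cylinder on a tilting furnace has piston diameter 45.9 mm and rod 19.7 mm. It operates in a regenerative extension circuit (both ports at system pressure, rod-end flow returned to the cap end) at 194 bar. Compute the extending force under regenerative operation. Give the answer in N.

F ≈ 5910 N

With equal pressure on both faces, forces on the annular region cancel; the net push is pressure × rod cross-section.
Rod cross-section A_rod = π/4 × (19.7 mm)² = 304.8 mm^2
F = P × A_rod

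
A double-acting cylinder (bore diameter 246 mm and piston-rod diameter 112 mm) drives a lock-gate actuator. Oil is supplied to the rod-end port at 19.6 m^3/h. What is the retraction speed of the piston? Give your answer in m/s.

Rod-side annular area A_ann = π/4 × (246² − 112²) = 37680 mm^2
Flow into the rod-end port fills the annular volume.
v = Q / A

v ≈ 0.145 m/s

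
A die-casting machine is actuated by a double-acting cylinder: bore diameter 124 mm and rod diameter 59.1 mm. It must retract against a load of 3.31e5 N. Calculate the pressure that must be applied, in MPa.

Rod-side annular area A_ann = π/4 × (124² − 59.1²) = 9333 mm^2
Retraction: pressure acts on the annular area.
P = F / A = 3.31e5 N / A

P ≈ 35.5 MPa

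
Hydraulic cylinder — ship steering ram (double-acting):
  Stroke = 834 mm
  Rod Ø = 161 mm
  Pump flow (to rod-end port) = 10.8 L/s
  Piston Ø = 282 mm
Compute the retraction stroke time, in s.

t ≈ 3.25 s

Rod-side annular area A_ann = π/4 × (282² − 161²) = 42100 mm^2
Swept volume V = A × L; t = V / Q = A·L / Q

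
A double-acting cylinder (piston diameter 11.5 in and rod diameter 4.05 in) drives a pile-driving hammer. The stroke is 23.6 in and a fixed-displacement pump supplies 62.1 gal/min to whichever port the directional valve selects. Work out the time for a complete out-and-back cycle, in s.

Cap-side area A_cap = π/4 × (11.5 in)² = 103.9 in^2
Rod-side annular area A_ann = π/4 × (11.5² − 4.05²) = 90.99 in^2
t_ext = A_cap·L/Q = 10.25 s
t_ret = A_ann·L/Q = 8.981 s
t_cycle = t_ext + t_ret

t ≈ 19.2 s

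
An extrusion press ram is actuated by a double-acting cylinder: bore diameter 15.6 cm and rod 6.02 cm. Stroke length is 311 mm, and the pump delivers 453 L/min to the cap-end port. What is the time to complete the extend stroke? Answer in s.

Cap-side area A_cap = π/4 × (15.6 cm)² = 191.1 cm^2
Swept volume V = A × L; t = V / Q = A·L / Q

t ≈ 0.787 s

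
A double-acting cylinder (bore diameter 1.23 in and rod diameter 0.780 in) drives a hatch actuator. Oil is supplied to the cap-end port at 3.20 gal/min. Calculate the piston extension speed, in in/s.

Cap-side area A_cap = π/4 × (1.23 in)² = 1.188 in^2
v = Q / A

v ≈ 10.4 in/s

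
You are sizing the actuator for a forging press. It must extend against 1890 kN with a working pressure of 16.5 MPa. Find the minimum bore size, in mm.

D ≈ 382 mm

Extension force acts on the full piston face: F = P × (π/4)D².
D = √(4F / (πP)) = √(4 × 1890 kN / (π × 16.5 MPa))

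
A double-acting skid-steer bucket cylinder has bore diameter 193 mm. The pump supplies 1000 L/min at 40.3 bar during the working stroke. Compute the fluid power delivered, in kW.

W ≈ 67.2 kW

Hydraulic power = P × Q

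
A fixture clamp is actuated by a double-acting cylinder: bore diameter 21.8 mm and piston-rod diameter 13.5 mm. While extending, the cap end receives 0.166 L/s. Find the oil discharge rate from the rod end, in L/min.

Q_out ≈ 6.14 L/min

Cap-side area A_cap = π/4 × (21.8 mm)² = 373.3 mm^2
Rod-side annular area A_ann = π/4 × (21.8² − 13.5²) = 230.1 mm^2
Piston speed v = Q_in/A_cap; rod-end outflow Q_out = v × A_ann = Q_in × A_ann/A_cap.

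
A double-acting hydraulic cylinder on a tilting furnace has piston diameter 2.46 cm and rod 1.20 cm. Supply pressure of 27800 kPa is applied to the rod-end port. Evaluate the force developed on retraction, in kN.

F ≈ 10.1 kN

Rod-side annular area A_ann = π/4 × (2.46² − 1.20²) = 3.622 cm^2
On retraction the pressure acts on the annular area (bore minus rod).
F = P × A_ann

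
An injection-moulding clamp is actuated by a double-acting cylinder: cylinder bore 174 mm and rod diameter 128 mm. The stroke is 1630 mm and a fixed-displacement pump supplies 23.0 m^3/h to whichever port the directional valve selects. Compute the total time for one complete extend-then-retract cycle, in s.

Cap-side area A_cap = π/4 × (174 mm)² = 23780 mm^2
Rod-side annular area A_ann = π/4 × (174² − 128²) = 10910 mm^2
t_ext = A_cap·L/Q = 6.067 s
t_ret = A_ann·L/Q = 2.784 s
t_cycle = t_ext + t_ret

t ≈ 8.85 s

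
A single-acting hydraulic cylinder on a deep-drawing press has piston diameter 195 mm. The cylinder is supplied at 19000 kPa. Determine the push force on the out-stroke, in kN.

F ≈ 567 kN

Cap-side area A_cap = π/4 × (195 mm)² = 29860 mm^2
F = P × A_cap = 19000 kPa × A_cap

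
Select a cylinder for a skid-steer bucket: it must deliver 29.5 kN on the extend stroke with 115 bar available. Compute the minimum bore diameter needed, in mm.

Extension force acts on the full piston face: F = P × (π/4)D².
D = √(4F / (πP)) = √(4 × 29.5 kN / (π × 115 bar))

D ≈ 57.2 mm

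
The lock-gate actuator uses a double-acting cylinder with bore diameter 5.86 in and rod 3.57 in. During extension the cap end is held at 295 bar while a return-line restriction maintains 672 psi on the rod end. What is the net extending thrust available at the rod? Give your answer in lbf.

F ≈ 1.04e5 lbf

Cap-side area A_cap = π/4 × (5.86 in)² = 26.97 in^2
Rod-side annular area A_ann = π/4 × (5.86² − 3.57²) = 16.96 in^2
Net thrust = P_cap·A_cap − P_rod·A_ann = 1.154e5 lbf − 11400 lbf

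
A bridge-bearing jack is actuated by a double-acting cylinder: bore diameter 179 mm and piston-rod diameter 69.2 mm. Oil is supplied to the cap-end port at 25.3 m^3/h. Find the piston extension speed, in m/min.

Cap-side area A_cap = π/4 × (179 mm)² = 25160 mm^2
v = Q / A

v ≈ 16.8 m/min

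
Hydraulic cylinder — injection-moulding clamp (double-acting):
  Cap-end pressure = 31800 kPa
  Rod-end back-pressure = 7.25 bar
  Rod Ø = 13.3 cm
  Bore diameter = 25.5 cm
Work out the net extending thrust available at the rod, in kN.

F ≈ 1600 kN

Cap-side area A_cap = π/4 × (25.5 cm)² = 510.7 cm^2
Rod-side annular area A_ann = π/4 × (25.5² − 13.3²) = 371.8 cm^2
Net thrust = P_cap·A_cap − P_rod·A_ann = 1624 kN − 26.95 kN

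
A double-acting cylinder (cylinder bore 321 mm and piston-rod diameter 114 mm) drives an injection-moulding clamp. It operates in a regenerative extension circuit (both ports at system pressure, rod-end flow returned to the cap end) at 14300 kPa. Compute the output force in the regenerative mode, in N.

F ≈ 1.46e5 N

With equal pressure on both faces, forces on the annular region cancel; the net push is pressure × rod cross-section.
Rod cross-section A_rod = π/4 × (114 mm)² = 10210 mm^2
F = P × A_rod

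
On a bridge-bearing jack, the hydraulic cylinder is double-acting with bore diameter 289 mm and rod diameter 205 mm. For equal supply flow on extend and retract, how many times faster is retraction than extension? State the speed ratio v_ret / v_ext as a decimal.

Cap-side area A_cap = π/4 × (289 mm)² = 65600 mm^2
Rod-side annular area A_ann = π/4 × (289² − 205²) = 32590 mm^2
For equal Q, v ∝ 1/A, so v_ret/v_ext = A_cap/A_ann.

v_ret/v_ext ≈ 2.01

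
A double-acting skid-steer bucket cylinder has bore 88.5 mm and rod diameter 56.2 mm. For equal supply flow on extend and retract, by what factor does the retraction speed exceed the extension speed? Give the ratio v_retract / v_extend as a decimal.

Cap-side area A_cap = π/4 × (88.5 mm)² = 6151 mm^2
Rod-side annular area A_ann = π/4 × (88.5² − 56.2²) = 3671 mm^2
For equal Q, v ∝ 1/A, so v_ret/v_ext = A_cap/A_ann.

v_ret/v_ext ≈ 1.68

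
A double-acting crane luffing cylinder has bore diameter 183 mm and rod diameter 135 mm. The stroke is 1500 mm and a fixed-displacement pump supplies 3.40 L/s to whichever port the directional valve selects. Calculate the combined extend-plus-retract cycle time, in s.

Cap-side area A_cap = π/4 × (183 mm)² = 26300 mm^2
Rod-side annular area A_ann = π/4 × (183² − 135²) = 11990 mm^2
t_ext = A_cap·L/Q = 11.60 s
t_ret = A_ann·L/Q = 5.289 s
t_cycle = t_ext + t_ret

t ≈ 16.9 s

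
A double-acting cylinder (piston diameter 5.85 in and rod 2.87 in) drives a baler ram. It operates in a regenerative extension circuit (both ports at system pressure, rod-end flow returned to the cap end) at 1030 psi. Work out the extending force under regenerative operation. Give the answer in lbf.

F ≈ 6660 lbf

With equal pressure on both faces, forces on the annular region cancel; the net push is pressure × rod cross-section.
Rod cross-section A_rod = π/4 × (2.87 in)² = 6.469 in^2
F = P × A_rod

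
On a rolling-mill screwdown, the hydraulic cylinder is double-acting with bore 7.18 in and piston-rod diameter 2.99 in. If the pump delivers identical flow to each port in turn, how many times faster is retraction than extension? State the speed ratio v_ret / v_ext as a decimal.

v_ret/v_ext ≈ 1.21

Cap-side area A_cap = π/4 × (7.18 in)² = 40.49 in^2
Rod-side annular area A_ann = π/4 × (7.18² − 2.99²) = 33.47 in^2
For equal Q, v ∝ 1/A, so v_ret/v_ext = A_cap/A_ann.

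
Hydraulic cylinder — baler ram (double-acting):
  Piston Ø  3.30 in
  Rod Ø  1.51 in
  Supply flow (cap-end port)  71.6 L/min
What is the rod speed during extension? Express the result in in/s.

Cap-side area A_cap = π/4 × (3.30 in)² = 8.553 in^2
v = Q / A

v ≈ 8.51 in/s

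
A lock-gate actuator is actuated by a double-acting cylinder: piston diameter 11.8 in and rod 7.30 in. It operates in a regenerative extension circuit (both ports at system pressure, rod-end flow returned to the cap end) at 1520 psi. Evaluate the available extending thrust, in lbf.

With equal pressure on both faces, forces on the annular region cancel; the net push is pressure × rod cross-section.
Rod cross-section A_rod = π/4 × (7.30 in)² = 41.85 in^2
F = P × A_rod

F ≈ 63600 lbf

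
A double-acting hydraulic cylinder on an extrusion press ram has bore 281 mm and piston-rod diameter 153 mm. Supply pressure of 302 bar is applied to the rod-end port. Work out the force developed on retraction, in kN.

Rod-side annular area A_ann = π/4 × (281² − 153²) = 43630 mm^2
On retraction the pressure acts on the annular area (bore minus rod).
F = P × A_ann

F ≈ 1320 kN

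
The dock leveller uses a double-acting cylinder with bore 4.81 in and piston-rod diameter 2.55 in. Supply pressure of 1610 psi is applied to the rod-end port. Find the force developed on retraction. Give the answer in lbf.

F ≈ 21000 lbf

Rod-side annular area A_ann = π/4 × (4.81² − 2.55²) = 13.06 in^2
On retraction the pressure acts on the annular area (bore minus rod).
F = P × A_ann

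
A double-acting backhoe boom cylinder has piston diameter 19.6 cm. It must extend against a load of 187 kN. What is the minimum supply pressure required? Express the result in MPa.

Cap-side area A_cap = π/4 × (19.6 cm)² = 301.7 cm^2
P = F / A = 187 kN / A

P ≈ 6.20 MPa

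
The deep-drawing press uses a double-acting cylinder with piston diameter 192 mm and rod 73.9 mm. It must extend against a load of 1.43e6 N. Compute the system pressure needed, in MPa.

Cap-side area A_cap = π/4 × (192 mm)² = 28950 mm^2
P = F / A = 1.43e6 N / A

P ≈ 49.4 MPa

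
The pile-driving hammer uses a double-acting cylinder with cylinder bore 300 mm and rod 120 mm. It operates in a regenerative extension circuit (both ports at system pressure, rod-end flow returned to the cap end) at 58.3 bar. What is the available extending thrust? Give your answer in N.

With equal pressure on both faces, forces on the annular region cancel; the net push is pressure × rod cross-section.
Rod cross-section A_rod = π/4 × (120 mm)² = 11310 mm^2
F = P × A_rod

F ≈ 65900 N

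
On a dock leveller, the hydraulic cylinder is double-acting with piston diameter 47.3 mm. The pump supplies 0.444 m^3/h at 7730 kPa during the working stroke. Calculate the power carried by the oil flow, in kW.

Hydraulic power = P × Q

W ≈ 0.953 kW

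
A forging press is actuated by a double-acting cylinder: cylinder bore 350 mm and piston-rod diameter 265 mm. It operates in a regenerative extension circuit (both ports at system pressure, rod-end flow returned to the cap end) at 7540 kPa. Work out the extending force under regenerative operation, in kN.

With equal pressure on both faces, forces on the annular region cancel; the net push is pressure × rod cross-section.
Rod cross-section A_rod = π/4 × (265 mm)² = 55150 mm^2
F = P × A_rod

F ≈ 416 kN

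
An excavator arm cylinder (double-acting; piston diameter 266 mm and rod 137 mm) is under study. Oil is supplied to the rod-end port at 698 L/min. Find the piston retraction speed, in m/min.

v ≈ 17.1 m/min

Rod-side annular area A_ann = π/4 × (266² − 137²) = 40830 mm^2
Flow into the rod-end port fills the annular volume.
v = Q / A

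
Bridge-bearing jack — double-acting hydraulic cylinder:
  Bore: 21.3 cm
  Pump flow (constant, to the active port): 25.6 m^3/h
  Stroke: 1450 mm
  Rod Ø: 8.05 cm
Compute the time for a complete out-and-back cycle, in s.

Cap-side area A_cap = π/4 × (21.3 cm)² = 356.3 cm^2
Rod-side annular area A_ann = π/4 × (21.3² − 8.05²) = 305.4 cm^2
t_ext = A_cap·L/Q = 7.266 s
t_ret = A_ann·L/Q = 6.228 s
t_cycle = t_ext + t_ret

t ≈ 13.5 s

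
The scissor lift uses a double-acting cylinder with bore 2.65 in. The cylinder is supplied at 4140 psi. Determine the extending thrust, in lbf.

Cap-side area A_cap = π/4 × (2.65 in)² = 5.515 in^2
F = P × A_cap = 4140 psi × A_cap

F ≈ 22800 lbf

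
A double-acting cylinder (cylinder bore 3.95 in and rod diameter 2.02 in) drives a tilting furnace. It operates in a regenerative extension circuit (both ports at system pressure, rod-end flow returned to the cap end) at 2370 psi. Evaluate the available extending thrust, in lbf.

With equal pressure on both faces, forces on the annular region cancel; the net push is pressure × rod cross-section.
Rod cross-section A_rod = π/4 × (2.02 in)² = 3.205 in^2
F = P × A_rod

F ≈ 7600 lbf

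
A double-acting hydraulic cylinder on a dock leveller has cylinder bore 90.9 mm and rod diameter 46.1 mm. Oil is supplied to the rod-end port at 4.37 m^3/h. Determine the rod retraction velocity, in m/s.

Rod-side annular area A_ann = π/4 × (90.9² − 46.1²) = 4820 mm^2
Flow into the rod-end port fills the annular volume.
v = Q / A

v ≈ 0.252 m/s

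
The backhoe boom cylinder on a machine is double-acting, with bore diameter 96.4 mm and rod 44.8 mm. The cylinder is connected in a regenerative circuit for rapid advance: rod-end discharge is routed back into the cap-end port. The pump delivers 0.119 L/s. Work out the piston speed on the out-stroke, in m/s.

In regeneration the rod-end outflow joins the pump flow into the cap end, so the net volume the pump must supply per unit advance equals the rod cross-section area.
Rod cross-section A_rod = π/4 × (44.8 mm)² = 1576 mm^2
v = Q_pump / A_rod

v ≈ 0.0755 m/s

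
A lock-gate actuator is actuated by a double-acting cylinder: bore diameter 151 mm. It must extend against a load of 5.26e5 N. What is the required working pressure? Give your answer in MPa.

P ≈ 29.4 MPa

Cap-side area A_cap = π/4 × (151 mm)² = 17910 mm^2
P = F / A = 5.26e5 N / A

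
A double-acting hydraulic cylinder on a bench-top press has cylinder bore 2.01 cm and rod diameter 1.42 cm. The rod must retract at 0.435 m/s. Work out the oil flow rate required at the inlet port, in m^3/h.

Rod-side annular area A_ann = π/4 × (2.01² − 1.42²) = 1.589 cm^2
Q = A × v

Q ≈ 0.249 m^3/h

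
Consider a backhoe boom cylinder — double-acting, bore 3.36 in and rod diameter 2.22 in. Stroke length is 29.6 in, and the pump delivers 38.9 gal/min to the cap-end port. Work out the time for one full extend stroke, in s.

Cap-side area A_cap = π/4 × (3.36 in)² = 8.867 in^2
Swept volume V = A × L; t = V / Q = A·L / Q

t ≈ 1.75 s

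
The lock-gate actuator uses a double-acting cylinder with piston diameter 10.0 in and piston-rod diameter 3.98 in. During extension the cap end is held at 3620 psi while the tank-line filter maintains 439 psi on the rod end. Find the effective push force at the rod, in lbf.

Cap-side area A_cap = π/4 × (10.0 in)² = 78.54 in^2
Rod-side annular area A_ann = π/4 × (10.0² − 3.98²) = 66.10 in^2
Net thrust = P_cap·A_cap − P_rod·A_ann = 2.843e5 lbf − 29020 lbf

F ≈ 2.55e5 lbf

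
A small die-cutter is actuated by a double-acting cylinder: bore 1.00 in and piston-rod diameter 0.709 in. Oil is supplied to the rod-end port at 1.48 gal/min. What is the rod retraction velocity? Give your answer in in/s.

Rod-side annular area A_ann = π/4 × (1.00² − 0.709²) = 0.3906 in^2
Flow into the rod-end port fills the annular volume.
v = Q / A

v ≈ 14.6 in/s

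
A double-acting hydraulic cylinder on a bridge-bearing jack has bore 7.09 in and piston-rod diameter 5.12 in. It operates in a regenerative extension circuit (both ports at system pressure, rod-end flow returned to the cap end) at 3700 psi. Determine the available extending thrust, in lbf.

F ≈ 76200 lbf

With equal pressure on both faces, forces on the annular region cancel; the net push is pressure × rod cross-section.
Rod cross-section A_rod = π/4 × (5.12 in)² = 20.59 in^2
F = P × A_rod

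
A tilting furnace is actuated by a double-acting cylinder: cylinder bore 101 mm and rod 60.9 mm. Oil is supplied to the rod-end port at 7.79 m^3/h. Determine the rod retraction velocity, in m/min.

v ≈ 25.5 m/min

Rod-side annular area A_ann = π/4 × (101² − 60.9²) = 5099 mm^2
Flow into the rod-end port fills the annular volume.
v = Q / A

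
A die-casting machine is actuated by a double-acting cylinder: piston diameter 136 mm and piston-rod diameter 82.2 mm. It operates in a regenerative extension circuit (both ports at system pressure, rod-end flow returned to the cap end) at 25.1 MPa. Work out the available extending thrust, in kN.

F ≈ 133 kN

With equal pressure on both faces, forces on the annular region cancel; the net push is pressure × rod cross-section.
Rod cross-section A_rod = π/4 × (82.2 mm)² = 5307 mm^2
F = P × A_rod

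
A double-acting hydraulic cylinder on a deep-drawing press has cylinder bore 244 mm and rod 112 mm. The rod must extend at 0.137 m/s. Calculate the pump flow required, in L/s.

Q ≈ 6.41 L/s

Cap-side area A_cap = π/4 × (244 mm)² = 46760 mm^2
Q = A × v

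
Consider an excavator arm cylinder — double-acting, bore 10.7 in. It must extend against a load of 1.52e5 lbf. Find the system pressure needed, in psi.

Cap-side area A_cap = π/4 × (10.7 in)² = 89.92 in^2
P = F / A = 1.52e5 lbf / A

P ≈ 1690 psi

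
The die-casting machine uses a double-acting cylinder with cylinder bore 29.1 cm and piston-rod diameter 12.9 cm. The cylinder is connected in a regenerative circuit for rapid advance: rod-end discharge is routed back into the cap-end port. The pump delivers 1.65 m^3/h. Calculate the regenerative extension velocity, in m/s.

v ≈ 0.0351 m/s

In regeneration the rod-end outflow joins the pump flow into the cap end, so the net volume the pump must supply per unit advance equals the rod cross-section area.
Rod cross-section A_rod = π/4 × (12.9 cm)² = 130.7 cm^2
v = Q_pump / A_rod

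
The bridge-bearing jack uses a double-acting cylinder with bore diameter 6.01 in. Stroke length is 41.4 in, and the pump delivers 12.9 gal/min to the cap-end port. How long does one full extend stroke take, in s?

Cap-side area A_cap = π/4 × (6.01 in)² = 28.37 in^2
Swept volume V = A × L; t = V / Q = A·L / Q

t ≈ 23.6 s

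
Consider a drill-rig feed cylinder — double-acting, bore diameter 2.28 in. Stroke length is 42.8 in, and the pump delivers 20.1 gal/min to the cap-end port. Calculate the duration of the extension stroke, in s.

Cap-side area A_cap = π/4 × (2.28 in)² = 4.083 in^2
Swept volume V = A × L; t = V / Q = A·L / Q

t ≈ 2.26 s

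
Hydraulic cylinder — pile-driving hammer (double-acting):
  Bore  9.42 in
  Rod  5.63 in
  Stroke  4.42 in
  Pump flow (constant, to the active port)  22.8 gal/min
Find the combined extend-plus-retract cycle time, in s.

Cap-side area A_cap = π/4 × (9.42 in)² = 69.69 in^2
Rod-side annular area A_ann = π/4 × (9.42² − 5.63²) = 44.80 in^2
t_ext = A_cap·L/Q = 3.509 s
t_ret = A_ann·L/Q = 2.256 s
t_cycle = t_ext + t_ret

t ≈ 5.77 s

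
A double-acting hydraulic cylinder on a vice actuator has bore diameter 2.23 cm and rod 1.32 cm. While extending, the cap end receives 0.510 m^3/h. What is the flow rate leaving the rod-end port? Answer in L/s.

Q_out ≈ 0.0920 L/s

Cap-side area A_cap = π/4 × (2.23 cm)² = 3.906 cm^2
Rod-side annular area A_ann = π/4 × (2.23² − 1.32²) = 2.537 cm^2
Piston speed v = Q_in/A_cap; rod-end outflow Q_out = v × A_ann = Q_in × A_ann/A_cap.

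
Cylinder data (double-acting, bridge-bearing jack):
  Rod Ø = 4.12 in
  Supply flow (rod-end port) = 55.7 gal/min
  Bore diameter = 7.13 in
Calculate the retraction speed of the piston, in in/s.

v ≈ 8.06 in/s

Rod-side annular area A_ann = π/4 × (7.13² − 4.12²) = 26.60 in^2
Flow into the rod-end port fills the annular volume.
v = Q / A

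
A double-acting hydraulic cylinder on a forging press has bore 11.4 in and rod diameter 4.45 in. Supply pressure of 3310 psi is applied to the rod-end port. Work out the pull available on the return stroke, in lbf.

Rod-side annular area A_ann = π/4 × (11.4² − 4.45²) = 86.52 in^2
On retraction the pressure acts on the annular area (bore minus rod).
F = P × A_ann

F ≈ 2.86e5 lbf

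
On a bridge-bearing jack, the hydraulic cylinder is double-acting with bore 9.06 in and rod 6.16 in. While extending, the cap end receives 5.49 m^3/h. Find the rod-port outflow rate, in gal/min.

Q_out ≈ 13.0 gal/min

Cap-side area A_cap = π/4 × (9.06 in)² = 64.47 in^2
Rod-side annular area A_ann = π/4 × (9.06² − 6.16²) = 34.67 in^2
Piston speed v = Q_in/A_cap; rod-end outflow Q_out = v × A_ann = Q_in × A_ann/A_cap.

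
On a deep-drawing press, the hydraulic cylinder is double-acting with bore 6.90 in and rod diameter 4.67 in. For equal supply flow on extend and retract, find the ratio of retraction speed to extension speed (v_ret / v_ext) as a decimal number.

Cap-side area A_cap = π/4 × (6.90 in)² = 37.39 in^2
Rod-side annular area A_ann = π/4 × (6.90² − 4.67²) = 20.26 in^2
For equal Q, v ∝ 1/A, so v_ret/v_ext = A_cap/A_ann.

v_ret/v_ext ≈ 1.85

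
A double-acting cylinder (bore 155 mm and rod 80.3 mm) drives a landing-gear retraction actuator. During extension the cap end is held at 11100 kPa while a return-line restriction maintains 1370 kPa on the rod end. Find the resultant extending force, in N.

Cap-side area A_cap = π/4 × (155 mm)² = 18870 mm^2
Rod-side annular area A_ann = π/4 × (155² − 80.3²) = 13800 mm^2
Net thrust = P_cap·A_cap − P_rod·A_ann = 2.094e5 N − 18910 N

F ≈ 1.91e5 N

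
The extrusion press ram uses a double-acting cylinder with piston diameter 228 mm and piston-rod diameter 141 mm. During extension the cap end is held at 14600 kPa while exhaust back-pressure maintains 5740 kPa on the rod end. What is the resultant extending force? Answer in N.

F ≈ 4.51e5 N

Cap-side area A_cap = π/4 × (228 mm)² = 40830 mm^2
Rod-side annular area A_ann = π/4 × (228² − 141²) = 25210 mm^2
Net thrust = P_cap·A_cap − P_rod·A_ann = 5.961e5 N − 1.447e5 N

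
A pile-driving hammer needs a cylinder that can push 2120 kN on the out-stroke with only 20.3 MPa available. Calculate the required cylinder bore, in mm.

D ≈ 365 mm

Extension force acts on the full piston face: F = P × (π/4)D².
D = √(4F / (πP)) = √(4 × 2120 kN / (π × 20.3 MPa))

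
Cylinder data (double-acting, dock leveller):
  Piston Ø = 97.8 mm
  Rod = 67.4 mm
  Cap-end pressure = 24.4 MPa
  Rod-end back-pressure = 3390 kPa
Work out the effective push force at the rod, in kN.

Cap-side area A_cap = π/4 × (97.8 mm)² = 7512 mm^2
Rod-side annular area A_ann = π/4 × (97.8² − 67.4²) = 3944 mm^2
Net thrust = P_cap·A_cap − P_rod·A_ann = 183.3 kN − 13.37 kN

F ≈ 170 kN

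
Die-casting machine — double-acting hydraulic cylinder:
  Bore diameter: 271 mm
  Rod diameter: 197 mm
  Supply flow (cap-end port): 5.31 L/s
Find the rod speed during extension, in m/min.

v ≈ 5.52 m/min

Cap-side area A_cap = π/4 × (271 mm)² = 57680 mm^2
v = Q / A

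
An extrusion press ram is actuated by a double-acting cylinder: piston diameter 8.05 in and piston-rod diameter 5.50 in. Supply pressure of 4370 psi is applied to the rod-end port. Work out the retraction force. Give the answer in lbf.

F ≈ 1.19e5 lbf

Rod-side annular area A_ann = π/4 × (8.05² − 5.50²) = 27.14 in^2
On retraction the pressure acts on the annular area (bore minus rod).
F = P × A_ann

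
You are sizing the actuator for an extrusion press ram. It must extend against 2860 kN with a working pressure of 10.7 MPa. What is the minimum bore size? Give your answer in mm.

D ≈ 583 mm

Extension force acts on the full piston face: F = P × (π/4)D².
D = √(4F / (πP)) = √(4 × 2860 kN / (π × 10.7 MPa))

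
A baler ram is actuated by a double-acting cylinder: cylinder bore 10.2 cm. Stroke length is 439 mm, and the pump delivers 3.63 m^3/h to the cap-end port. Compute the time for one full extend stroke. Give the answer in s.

Cap-side area A_cap = π/4 × (10.2 cm)² = 81.71 cm^2
Swept volume V = A × L; t = V / Q = A·L / Q

t ≈ 3.56 s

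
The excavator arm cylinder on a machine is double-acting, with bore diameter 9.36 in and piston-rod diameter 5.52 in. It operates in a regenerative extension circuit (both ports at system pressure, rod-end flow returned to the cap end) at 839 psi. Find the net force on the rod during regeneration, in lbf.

With equal pressure on both faces, forces on the annular region cancel; the net push is pressure × rod cross-section.
Rod cross-section A_rod = π/4 × (5.52 in)² = 23.93 in^2
F = P × A_rod

F ≈ 20100 lbf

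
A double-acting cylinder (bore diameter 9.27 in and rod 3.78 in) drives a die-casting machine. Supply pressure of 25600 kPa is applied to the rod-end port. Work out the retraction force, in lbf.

Rod-side annular area A_ann = π/4 × (9.27² − 3.78²) = 56.27 in^2
On retraction the pressure acts on the annular area (bore minus rod).
F = P × A_ann

F ≈ 2.09e5 lbf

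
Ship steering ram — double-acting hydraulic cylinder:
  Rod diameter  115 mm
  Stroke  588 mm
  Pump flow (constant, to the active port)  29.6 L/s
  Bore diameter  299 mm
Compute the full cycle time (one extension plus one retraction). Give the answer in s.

Cap-side area A_cap = π/4 × (299 mm)² = 70220 mm^2
Rod-side annular area A_ann = π/4 × (299² − 115²) = 59830 mm^2
t_ext = A_cap·L/Q = 1.395 s
t_ret = A_ann·L/Q = 1.188 s
t_cycle = t_ext + t_ret

t ≈ 2.58 s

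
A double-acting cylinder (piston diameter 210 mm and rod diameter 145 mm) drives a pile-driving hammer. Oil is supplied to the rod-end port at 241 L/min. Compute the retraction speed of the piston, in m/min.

v ≈ 13.3 m/min

Rod-side annular area A_ann = π/4 × (210² − 145²) = 18120 mm^2
Flow into the rod-end port fills the annular volume.
v = Q / A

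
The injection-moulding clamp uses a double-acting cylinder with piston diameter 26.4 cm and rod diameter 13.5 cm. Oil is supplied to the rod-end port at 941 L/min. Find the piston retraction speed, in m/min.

Rod-side annular area A_ann = π/4 × (26.4² − 13.5²) = 404.3 cm^2
Flow into the rod-end port fills the annular volume.
v = Q / A

v ≈ 23.3 m/min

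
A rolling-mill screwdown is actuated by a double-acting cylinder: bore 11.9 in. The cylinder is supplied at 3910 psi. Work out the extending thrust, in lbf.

Cap-side area A_cap = π/4 × (11.9 in)² = 111.2 in^2
F = P × A_cap = 3910 psi × A_cap

F ≈ 4.35e5 lbf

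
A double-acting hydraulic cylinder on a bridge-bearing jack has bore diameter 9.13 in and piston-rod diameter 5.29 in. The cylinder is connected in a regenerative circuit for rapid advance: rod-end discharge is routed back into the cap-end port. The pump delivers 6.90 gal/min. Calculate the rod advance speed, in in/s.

v ≈ 1.21 in/s

In regeneration the rod-end outflow joins the pump flow into the cap end, so the net volume the pump must supply per unit advance equals the rod cross-section area.
Rod cross-section A_rod = π/4 × (5.29 in)² = 21.98 in^2
v = Q_pump / A_rod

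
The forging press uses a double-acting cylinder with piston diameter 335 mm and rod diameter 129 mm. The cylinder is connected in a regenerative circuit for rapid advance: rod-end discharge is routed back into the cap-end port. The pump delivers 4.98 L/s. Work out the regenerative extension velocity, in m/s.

In regeneration the rod-end outflow joins the pump flow into the cap end, so the net volume the pump must supply per unit advance equals the rod cross-section area.
Rod cross-section A_rod = π/4 × (129 mm)² = 13070 mm^2
v = Q_pump / A_rod

v ≈ 0.381 m/s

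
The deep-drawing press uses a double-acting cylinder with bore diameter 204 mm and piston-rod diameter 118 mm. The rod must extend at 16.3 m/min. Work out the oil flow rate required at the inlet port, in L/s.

Cap-side area A_cap = π/4 × (204 mm)² = 32690 mm^2
Q = A × v

Q ≈ 8.88 L/s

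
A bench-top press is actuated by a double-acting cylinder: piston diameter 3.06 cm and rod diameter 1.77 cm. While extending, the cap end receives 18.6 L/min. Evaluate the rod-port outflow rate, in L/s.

Q_out ≈ 0.206 L/s

Cap-side area A_cap = π/4 × (3.06 cm)² = 7.354 cm^2
Rod-side annular area A_ann = π/4 × (3.06² − 1.77²) = 4.894 cm^2
Piston speed v = Q_in/A_cap; rod-end outflow Q_out = v × A_ann = Q_in × A_ann/A_cap.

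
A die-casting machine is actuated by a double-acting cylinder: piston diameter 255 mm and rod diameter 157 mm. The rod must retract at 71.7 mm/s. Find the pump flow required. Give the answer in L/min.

Rod-side annular area A_ann = π/4 × (255² − 157²) = 31710 mm^2
Q = A × v

Q ≈ 136 L/min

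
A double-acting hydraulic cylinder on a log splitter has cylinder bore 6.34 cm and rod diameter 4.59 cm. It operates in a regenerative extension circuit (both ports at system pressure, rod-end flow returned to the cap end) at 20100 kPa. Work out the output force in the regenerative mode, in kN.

F ≈ 33.3 kN

With equal pressure on both faces, forces on the annular region cancel; the net push is pressure × rod cross-section.
Rod cross-section A_rod = π/4 × (4.59 cm)² = 16.55 cm^2
F = P × A_rod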